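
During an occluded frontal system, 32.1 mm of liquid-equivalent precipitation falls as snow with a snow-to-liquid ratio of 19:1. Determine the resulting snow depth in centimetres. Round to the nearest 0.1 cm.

Snow depth = liquid × ratio = 32.1 mm × 19 = 609.9 mm = 61.0 cm.

snow depth ≈ 61.0 cm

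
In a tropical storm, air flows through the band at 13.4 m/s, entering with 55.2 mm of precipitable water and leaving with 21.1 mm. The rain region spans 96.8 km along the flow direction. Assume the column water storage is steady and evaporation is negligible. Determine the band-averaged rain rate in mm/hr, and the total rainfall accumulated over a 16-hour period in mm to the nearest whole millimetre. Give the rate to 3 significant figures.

R ≈ 17.0 mm/hr; total ≈ 272 mm

Column moisture flux per unit crosswind length is F = V × PW.
Inflow: F_in = 13.4 × 55.2 = 739.68 mm·m/s
Outflow: F_out = 13.4 × 21.1 = 282.74 mm·m/s
Steady-state rate R = (F_in − F_out)/L = (739.68 − 282.74) / 96800 m = 4.720e-03 mm/s.
R = 4.720e-03 × 3600 = 17.0 mm/hr.
Over 16 h: total = 17.0 × 16 = 272 mm.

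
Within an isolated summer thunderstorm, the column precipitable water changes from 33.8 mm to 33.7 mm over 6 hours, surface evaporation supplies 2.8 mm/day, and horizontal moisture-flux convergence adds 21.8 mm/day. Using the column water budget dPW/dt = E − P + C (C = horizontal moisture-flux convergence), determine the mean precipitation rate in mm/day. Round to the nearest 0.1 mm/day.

dPW/dt = (33.7 − 33.8) mm / (6/24 day) = -0.400 mm/day.
P = E + C − dPW/dt = 2.8 + (21.8) − (-0.400) = 25.0 mm/day.

P ≈ 25.0 mm/day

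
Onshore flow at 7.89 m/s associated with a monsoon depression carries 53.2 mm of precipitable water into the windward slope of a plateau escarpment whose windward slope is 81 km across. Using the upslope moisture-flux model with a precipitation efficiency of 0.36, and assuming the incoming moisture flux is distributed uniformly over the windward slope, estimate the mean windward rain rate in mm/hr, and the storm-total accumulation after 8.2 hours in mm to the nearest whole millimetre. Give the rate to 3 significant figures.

R ≈ 6.72 mm/hr; total ≈ 55 mm

Incoming column moisture flux per unit ridge length: F = V × PW = 7.89 × 53.2 = 419.748 mm·m/s.
Spread over the 81 km slope with efficiency ε = 0.36: R = ε·F/W = 0.36 × 419.748 / 81000 m = 1.866e-03 mm/s.
R = 1.866e-03 × 3600 = 6.72 mm/hr.
Over 8.2 h: total = 6.72 × 8.2 = 55.104 ≈ 55 mm.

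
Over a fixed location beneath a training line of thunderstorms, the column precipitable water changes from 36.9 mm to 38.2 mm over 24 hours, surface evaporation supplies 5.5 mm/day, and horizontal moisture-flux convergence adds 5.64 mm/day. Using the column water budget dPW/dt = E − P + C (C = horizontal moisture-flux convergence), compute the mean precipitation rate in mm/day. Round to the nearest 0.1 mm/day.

dPW/dt = (38.2 − 36.9) mm / (24/24 day) = +1.300 mm/day.
P = E + C − dPW/dt = 5.5 + (5.64) − (+1.300) = 9.8 mm/day.

P ≈ 9.8 mm/day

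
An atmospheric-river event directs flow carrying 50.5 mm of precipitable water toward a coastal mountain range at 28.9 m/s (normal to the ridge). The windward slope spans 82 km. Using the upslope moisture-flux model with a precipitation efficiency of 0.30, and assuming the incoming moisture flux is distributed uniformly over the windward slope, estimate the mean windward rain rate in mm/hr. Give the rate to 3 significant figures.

Incoming column moisture flux per unit ridge length: F = V × PW = 28.9 × 50.5 = 1459.45 mm·m/s.
Spread over the 82 km slope with efficiency ε = 0.30: R = ε·F/W = 0.30 × 1459.45 / 82000 m = 5.339e-03 mm/s.
R = 5.339e-03 × 3600 = 19.2 mm/hr.

R ≈ 19.2 mm/hr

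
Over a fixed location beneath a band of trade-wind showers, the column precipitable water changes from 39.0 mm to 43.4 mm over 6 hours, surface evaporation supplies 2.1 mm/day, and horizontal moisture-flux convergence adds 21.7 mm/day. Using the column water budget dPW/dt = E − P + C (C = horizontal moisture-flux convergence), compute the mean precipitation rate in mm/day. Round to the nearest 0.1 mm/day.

P ≈ 6.2 mm/day

dPW/dt = (43.4 − 39.0) mm / (6/24 day) = +17.600 mm/day.
P = E + C − dPW/dt = 2.1 + (21.7) − (+17.600) = 6.2 mm/day.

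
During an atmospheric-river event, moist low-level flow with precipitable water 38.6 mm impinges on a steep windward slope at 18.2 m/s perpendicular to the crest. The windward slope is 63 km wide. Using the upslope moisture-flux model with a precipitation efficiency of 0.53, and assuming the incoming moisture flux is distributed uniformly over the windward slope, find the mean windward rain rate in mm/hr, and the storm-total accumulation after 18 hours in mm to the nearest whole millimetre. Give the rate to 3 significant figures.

Incoming column moisture flux per unit ridge length: F = V × PW = 18.2 × 38.6 = 702.52 mm·m/s.
Spread over the 63 km slope with efficiency ε = 0.53: R = ε·F/W = 0.53 × 702.52 / 63000 m = 5.910e-03 mm/s.
R = 5.910e-03 × 3600 = 21.3 mm/hr.
Over 18 h: total = 21.3 × 18 = 383.4 ≈ 383 mm.

R ≈ 21.3 mm/hr; total ≈ 383 mm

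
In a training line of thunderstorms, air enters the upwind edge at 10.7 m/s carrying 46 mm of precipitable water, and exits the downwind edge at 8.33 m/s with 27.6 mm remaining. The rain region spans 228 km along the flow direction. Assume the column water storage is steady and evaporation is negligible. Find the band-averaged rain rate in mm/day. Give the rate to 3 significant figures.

Column moisture flux per unit crosswind length is F = V × PW.
Inflow: F_in = 10.7 × 46 = 492.2 mm·m/s
Outflow: F_out = 8.33 × 27.6 = 229.908 mm·m/s
Steady-state rate R = (F_in − F_out)/L = (492.2 − 229.908) / 228000 m = 1.150e-03 mm/s.
R = 1.150e-03 × 3600 × 24 = 99.4 mm/day.

R ≈ 99.4 mm/day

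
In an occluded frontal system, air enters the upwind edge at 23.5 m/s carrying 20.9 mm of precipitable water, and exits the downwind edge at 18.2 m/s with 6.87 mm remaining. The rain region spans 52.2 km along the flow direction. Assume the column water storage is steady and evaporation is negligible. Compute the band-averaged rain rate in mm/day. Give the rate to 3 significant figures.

R ≈ 606 mm/day

Column moisture flux per unit crosswind length is F = V × PW.
Inflow: F_in = 23.5 × 20.9 = 491.15 mm·m/s
Outflow: F_out = 18.2 × 6.87 = 125.034 mm·m/s
Steady-state rate R = (F_in − F_out)/L = (491.15 − 125.034) / 52200 m = 7.014e-03 mm/s.
R = 7.014e-03 × 3600 × 24 = 606 mm/day.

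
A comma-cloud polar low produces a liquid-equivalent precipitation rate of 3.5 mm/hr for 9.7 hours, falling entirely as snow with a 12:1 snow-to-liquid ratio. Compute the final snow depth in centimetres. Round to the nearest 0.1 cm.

Liquid-equivalent depth = 3.5 × 9.7 = 33.95 mm.
Snow depth = 33.95 mm × 12 = 407.4 mm = 40.7 cm.

snow depth ≈ 40.7 cm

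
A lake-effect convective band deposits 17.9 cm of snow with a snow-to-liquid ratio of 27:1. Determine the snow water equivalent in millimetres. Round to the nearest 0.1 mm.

SWE = snow depth / ratio = 17.9 cm / 27 = 0.663 cm = 6.6 mm.

SWE ≈ 6.6 mm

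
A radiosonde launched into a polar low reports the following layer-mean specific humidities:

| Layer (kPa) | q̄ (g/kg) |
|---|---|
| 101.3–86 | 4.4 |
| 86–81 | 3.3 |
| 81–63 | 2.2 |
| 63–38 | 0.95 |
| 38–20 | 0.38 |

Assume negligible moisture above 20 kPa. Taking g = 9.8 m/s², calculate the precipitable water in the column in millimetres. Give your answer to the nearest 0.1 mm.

Precipitable water is the column-integrated vapour mass per unit area: PW = (1/g) Σ q̄ Δp, with q in kg/kg and Δp in Pa (1 kg/m² of water = 1 mm).
Layer 101.3–86 kPa: Δp = 153 hPa = 15300 Pa, q̄ = 0.0044 kg/kg → 0.0044 × 15300 / 9.8 = 6.87 mm
Layer 86–81 kPa: Δp = 50 hPa = 5000 Pa, q̄ = 0.0033 kg/kg → 0.0033 × 5000 / 9.8 = 1.68 mm
Layer 81–63 kPa: Δp = 180 hPa = 18000 Pa, q̄ = 0.0022 kg/kg → 0.0022 × 18000 / 9.8 = 4.04 mm
Layer 63–38 kPa: Δp = 250 hPa = 25000 Pa, q̄ = 0.00095 kg/kg → 0.00095 × 25000 / 9.8 = 2.42 mm
Layer 38–20 kPa: Δp = 180 hPa = 18000 Pa, q̄ = 0.00038 kg/kg → 0.00038 × 18000 / 9.8 = 0.70 mm
PW = 6.87 + 1.68 + 4.04 + 2.42 + 0.70 = 15.71 ≈ 15.7 mm.

PW ≈ 15.7 mm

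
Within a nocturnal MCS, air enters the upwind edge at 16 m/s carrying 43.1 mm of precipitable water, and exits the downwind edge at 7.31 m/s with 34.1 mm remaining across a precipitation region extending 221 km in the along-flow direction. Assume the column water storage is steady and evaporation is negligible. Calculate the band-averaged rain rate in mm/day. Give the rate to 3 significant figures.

R ≈ 172 mm/day

Column moisture flux per unit crosswind length is F = V × PW.
Inflow: F_in = 16 × 43.1 = 689.6 mm·m/s
Outflow: F_out = 7.31 × 34.1 = 249.271 mm·m/s
Steady-state rate R = (F_in − F_out)/L = (689.6 − 249.271) / 221000 m = 1.992e-03 mm/s.
R = 1.992e-03 × 3600 × 24 = 172 mm/day.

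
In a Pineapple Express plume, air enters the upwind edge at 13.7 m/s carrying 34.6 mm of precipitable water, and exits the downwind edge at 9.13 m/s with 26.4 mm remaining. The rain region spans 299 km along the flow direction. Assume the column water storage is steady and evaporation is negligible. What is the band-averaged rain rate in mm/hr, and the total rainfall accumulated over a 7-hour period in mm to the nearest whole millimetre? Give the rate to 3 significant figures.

Column moisture flux per unit crosswind length is F = V × PW.
Inflow: F_in = 13.7 × 34.6 = 474.02 mm·m/s
Outflow: F_out = 9.13 × 26.4 = 241.032 mm·m/s
Steady-state rate R = (F_in − F_out)/L = (474.02 − 241.032) / 299000 m = 7.792e-04 mm/s.
R = 7.792e-04 × 3600 = 2.81 mm/hr.
Over 7 h: total = 2.81 × 7 = 19.67 ≈ 20 mm.

R ≈ 2.81 mm/hr; total ≈ 20 mm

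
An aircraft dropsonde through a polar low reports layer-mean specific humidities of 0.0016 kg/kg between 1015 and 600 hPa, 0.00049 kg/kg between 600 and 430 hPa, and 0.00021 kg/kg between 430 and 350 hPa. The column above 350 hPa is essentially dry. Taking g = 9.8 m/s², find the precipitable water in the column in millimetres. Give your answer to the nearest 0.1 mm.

Precipitable water is the column-integrated vapour mass per unit area: PW = (1/g) Σ q̄ Δp, with q in kg/kg and Δp in Pa (1 kg/m² of water = 1 mm).
Layer 1015–600 hPa: Δp = 415 hPa = 41500 Pa, q̄ = 0.0016 kg/kg → 0.0016 × 41500 / 9.8 = 6.78 mm
Layer 600–430 hPa: Δp = 170 hPa = 17000 Pa, q̄ = 0.00049 kg/kg → 0.00049 × 17000 / 9.8 = 0.85 mm
Layer 430–350 hPa: Δp = 80 hPa = 8000 Pa, q̄ = 0.00021 kg/kg → 0.00021 × 8000 / 9.8 = 0.17 mm
PW = 6.78 + 0.85 + 0.17 = 7.80 ≈ 7.8 mm.

PW ≈ 7.8 mm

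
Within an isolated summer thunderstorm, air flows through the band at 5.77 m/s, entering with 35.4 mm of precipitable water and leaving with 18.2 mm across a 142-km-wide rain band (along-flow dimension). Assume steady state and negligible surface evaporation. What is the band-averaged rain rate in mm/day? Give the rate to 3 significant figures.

Column moisture flux per unit crosswind length is F = V × PW.
Inflow: F_in = 5.77 × 35.4 = 204.258 mm·m/s
Outflow: F_out = 5.77 × 18.2 = 105.014 mm·m/s
Steady-state rate R = (F_in − F_out)/L = (204.258 − 105.014) / 142000 m = 6.989e-04 mm/s.
R = 6.989e-04 × 3600 × 24 = 60.4 mm/day.

R ≈ 60.4 mm/day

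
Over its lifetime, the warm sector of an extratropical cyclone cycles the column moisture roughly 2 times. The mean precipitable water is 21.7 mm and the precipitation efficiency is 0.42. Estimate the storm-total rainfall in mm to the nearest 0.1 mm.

Each cycle deposits ε × PW = 0.42 × 21.7 = 9.114 mm.
Over 2 cycles: 2 × 9.114 = 18.2 mm.

rainfall ≈ 18.2 mm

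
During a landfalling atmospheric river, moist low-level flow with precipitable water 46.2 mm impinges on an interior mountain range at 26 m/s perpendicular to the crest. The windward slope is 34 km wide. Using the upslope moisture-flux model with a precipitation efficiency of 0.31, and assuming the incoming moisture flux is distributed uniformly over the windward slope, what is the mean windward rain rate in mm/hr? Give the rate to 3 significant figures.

R ≈ 39.4 mm/hr

Incoming column moisture flux per unit ridge length: F = V × PW = 26 × 46.2 = 1201.2 mm·m/s.
Spread over the 34 km slope with efficiency ε = 0.31: R = ε·F/W = 0.31 × 1201.2 / 34000 m = 1.095e-02 mm/s.
R = 1.095e-02 × 3600 = 39.4 mm/hr.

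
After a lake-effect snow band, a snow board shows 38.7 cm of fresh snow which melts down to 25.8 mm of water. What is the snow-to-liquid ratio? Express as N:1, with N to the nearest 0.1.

Ratio = snow depth / SWE = 387 mm / 25.8 mm = 15.0, i.e. 15.0:1.

ratio ≈ 15.0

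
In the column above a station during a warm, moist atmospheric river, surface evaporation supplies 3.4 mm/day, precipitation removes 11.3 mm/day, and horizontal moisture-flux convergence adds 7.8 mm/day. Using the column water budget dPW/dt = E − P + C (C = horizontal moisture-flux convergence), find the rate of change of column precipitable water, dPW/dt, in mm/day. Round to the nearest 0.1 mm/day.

dPW/dt ≈ -0.1 mm/day

dPW/dt = E − P + C = 3.4 − 11.3 + (7.8) = -0.1 mm/day.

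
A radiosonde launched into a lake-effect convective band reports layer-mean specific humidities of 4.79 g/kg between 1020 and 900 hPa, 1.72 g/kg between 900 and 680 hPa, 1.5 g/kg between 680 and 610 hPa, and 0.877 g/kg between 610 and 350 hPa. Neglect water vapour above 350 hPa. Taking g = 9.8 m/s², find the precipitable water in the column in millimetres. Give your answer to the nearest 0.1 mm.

Precipitable water is the column-integrated vapour mass per unit area: PW = (1/g) Σ q̄ Δp, with q in kg/kg and Δp in Pa (1 kg/m² of water = 1 mm).
Layer 1020–900 hPa: Δp = 120 hPa = 12000 Pa, q̄ = 0.00479 kg/kg → 0.00479 × 12000 / 9.8 = 5.87 mm
Layer 900–680 hPa: Δp = 220 hPa = 22000 Pa, q̄ = 0.00172 kg/kg → 0.00172 × 22000 / 9.8 = 3.86 mm
Layer 680–610 hPa: Δp = 70 hPa = 7000 Pa, q̄ = 0.0015 kg/kg → 0.0015 × 7000 / 9.8 = 1.07 mm
Layer 610–350 hPa: Δp = 260 hPa = 26000 Pa, q̄ = 0.000877 kg/kg → 0.000877 × 26000 / 9.8 = 2.33 mm
PW = 5.87 + 3.86 + 1.07 + 2.33 = 13.13 ≈ 13.1 mm.

PW ≈ 13.1 mm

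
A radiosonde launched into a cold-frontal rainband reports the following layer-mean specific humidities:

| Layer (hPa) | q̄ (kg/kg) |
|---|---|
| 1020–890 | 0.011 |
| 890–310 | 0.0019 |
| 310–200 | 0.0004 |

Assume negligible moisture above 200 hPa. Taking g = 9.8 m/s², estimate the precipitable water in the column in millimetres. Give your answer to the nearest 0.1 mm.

PW ≈ 26.3 mm

Precipitable water is the column-integrated vapour mass per unit area: PW = (1/g) Σ q̄ Δp, with q in kg/kg and Δp in Pa (1 kg/m² of water = 1 mm).
Layer 1020–890 hPa: Δp = 130 hPa = 13000 Pa, q̄ = 0.011 kg/kg → 0.011 × 13000 / 9.8 = 14.59 mm
Layer 890–310 hPa: Δp = 580 hPa = 58000 Pa, q̄ = 0.0019 kg/kg → 0.0019 × 58000 / 9.8 = 11.24 mm
Layer 310–200 hPa: Δp = 110 hPa = 11000 Pa, q̄ = 0.0004 kg/kg → 0.0004 × 11000 / 9.8 = 0.45 mm
PW = 14.59 + 11.24 + 0.45 = 26.28 ≈ 26.3 mm.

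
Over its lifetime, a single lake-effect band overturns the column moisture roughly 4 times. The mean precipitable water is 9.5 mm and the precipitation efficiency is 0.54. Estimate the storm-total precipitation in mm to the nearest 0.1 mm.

Each cycle deposits ε × PW = 0.54 × 9.5 = 5.13 mm.
Over 4 cycles: 4 × 5.13 = 20.5 mm.

precipitation ≈ 20.5 mm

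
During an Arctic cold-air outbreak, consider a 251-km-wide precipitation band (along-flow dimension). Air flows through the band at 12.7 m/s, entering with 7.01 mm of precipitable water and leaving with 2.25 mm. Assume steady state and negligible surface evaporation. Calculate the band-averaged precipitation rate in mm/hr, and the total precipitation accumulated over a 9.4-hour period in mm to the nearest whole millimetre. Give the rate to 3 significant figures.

Column moisture flux per unit crosswind length is F = V × PW.
Inflow: F_in = 12.7 × 7.01 = 89.027 mm·m/s
Outflow: F_out = 12.7 × 2.25 = 28.575 mm·m/s
Steady-state rate R = (F_in − F_out)/L = (89.027 − 28.575) / 251000 m = 2.408e-04 mm/s.
R = 2.408e-04 × 3600 = 0.867 mm/hr.
Over 9.4 h: total = 0.867 × 9.4 = 8.1498 ≈ 8 mm.

R ≈ 0.867 mm/hr; total ≈ 8 mm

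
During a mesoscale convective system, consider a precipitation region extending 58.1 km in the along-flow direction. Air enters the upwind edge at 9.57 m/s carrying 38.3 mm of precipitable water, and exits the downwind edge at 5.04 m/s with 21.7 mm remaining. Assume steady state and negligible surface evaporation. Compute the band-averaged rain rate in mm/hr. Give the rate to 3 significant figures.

R ≈ 15.9 mm/hr

Column moisture flux per unit crosswind length is F = V × PW.
Inflow: F_in = 9.57 × 38.3 = 366.531 mm·m/s
Outflow: F_out = 5.04 × 21.7 = 109.368 mm·m/s
Steady-state rate R = (F_in − F_out)/L = (366.531 − 109.368) / 58100 m = 4.426e-03 mm/s.
R = 4.426e-03 × 3600 = 15.9 mm/hr.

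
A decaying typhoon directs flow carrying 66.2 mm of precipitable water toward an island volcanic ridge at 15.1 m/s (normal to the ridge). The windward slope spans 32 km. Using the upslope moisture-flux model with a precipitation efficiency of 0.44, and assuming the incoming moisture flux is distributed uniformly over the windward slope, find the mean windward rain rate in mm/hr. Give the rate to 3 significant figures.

R ≈ 49.5 mm/hr

Incoming column moisture flux per unit ridge length: F = V × PW = 15.1 × 66.2 = 999.62 mm·m/s.
Spread over the 32 km slope with efficiency ε = 0.44: R = ε·F/W = 0.44 × 999.62 / 32000 m = 1.374e-02 mm/s.
R = 1.374e-02 × 3600 = 49.5 mm/hr.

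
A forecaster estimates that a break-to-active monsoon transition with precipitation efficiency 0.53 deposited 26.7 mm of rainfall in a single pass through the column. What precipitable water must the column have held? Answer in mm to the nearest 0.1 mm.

PW ≈ 50.4 mm

PW = rainfall / ε = 26.7 / 0.53 = 50.4 mm.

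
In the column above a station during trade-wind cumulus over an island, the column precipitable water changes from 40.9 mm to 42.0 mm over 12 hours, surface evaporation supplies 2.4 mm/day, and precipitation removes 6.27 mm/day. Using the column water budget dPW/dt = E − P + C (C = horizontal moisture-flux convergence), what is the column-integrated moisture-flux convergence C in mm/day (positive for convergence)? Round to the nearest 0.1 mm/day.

C ≈ 6.1 mm/day

dPW/dt = (42.0 − 40.9) mm / (12/24 day) = +2.200 mm/day.
C = dPW/dt − E + P = (+2.200) − 2.4 + 6.27 = 6.1 mm/day.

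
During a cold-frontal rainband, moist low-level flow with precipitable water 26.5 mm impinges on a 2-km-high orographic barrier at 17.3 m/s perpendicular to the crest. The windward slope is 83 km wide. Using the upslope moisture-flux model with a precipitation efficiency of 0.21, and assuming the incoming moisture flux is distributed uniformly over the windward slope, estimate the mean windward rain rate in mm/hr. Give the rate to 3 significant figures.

Incoming column moisture flux per unit ridge length: F = V × PW = 17.3 × 26.5 = 458.45 mm·m/s.
Spread over the 83 km slope with efficiency ε = 0.21: R = ε·F/W = 0.21 × 458.45 / 83000 m = 1.160e-03 mm/s.
R = 1.160e-03 × 3600 = 4.18 mm/hr.

R ≈ 4.18 mm/hr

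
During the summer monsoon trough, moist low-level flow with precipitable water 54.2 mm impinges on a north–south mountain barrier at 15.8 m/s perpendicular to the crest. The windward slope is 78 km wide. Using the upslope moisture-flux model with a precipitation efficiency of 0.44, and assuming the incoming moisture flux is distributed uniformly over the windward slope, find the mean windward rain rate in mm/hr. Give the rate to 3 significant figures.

Incoming column moisture flux per unit ridge length: F = V × PW = 15.8 × 54.2 = 856.36 mm·m/s.
Spread over the 78 km slope with efficiency ε = 0.44: R = ε·F/W = 0.44 × 856.36 / 78000 m = 4.831e-03 mm/s.
R = 4.831e-03 × 3600 = 17.4 mm/hr.

R ≈ 17.4 mm/hr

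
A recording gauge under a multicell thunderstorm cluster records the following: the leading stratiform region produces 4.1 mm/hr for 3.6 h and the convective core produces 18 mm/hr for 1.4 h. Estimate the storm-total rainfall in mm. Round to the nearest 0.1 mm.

Total = Σ Rᵢ Δtᵢ = 4.1 × 3.6 + 18 × 1.4
      = 14.76 + 25.2 = 40.0 mm.

total ≈ 40.0 mm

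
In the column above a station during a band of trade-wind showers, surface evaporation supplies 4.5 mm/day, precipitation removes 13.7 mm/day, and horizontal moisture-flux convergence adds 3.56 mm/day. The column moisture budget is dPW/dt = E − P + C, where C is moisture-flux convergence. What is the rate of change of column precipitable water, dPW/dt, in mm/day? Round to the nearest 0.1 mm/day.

dPW/dt = E − P + C = 4.5 − 13.7 + (3.56) = -5.6 mm/day.

dPW/dt ≈ -5.6 mm/day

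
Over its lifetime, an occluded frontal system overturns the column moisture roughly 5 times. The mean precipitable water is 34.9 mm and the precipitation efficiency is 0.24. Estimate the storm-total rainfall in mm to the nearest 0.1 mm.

rainfall ≈ 41.9 mm

Each cycle deposits ε × PW = 0.24 × 34.9 = 8.376 mm.
Over 5 cycles: 5 × 8.376 = 41.9 mm.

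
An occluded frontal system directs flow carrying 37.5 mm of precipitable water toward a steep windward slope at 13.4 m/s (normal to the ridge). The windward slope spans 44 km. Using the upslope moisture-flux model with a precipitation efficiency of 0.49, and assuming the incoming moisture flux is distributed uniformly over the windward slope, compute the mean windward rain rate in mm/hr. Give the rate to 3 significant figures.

Incoming column moisture flux per unit ridge length: F = V × PW = 13.4 × 37.5 = 502.5 mm·m/s.
Spread over the 44 km slope with efficiency ε = 0.49: R = ε·F/W = 0.49 × 502.5 / 44000 m = 5.596e-03 mm/s.
R = 5.596e-03 × 3600 = 20.1 mm/hr.

R ≈ 20.1 mm/hr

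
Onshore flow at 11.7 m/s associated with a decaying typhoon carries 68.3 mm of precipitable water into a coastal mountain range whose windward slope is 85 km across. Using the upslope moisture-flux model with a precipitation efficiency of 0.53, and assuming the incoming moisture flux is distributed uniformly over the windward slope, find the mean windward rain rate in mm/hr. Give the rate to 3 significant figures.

R ≈ 17.9 mm/hr

Incoming column moisture flux per unit ridge length: F = V × PW = 11.7 × 68.3 = 799.11 mm·m/s.
Spread over the 85 km slope with efficiency ε = 0.53: R = ε·F/W = 0.53 × 799.11 / 85000 m = 4.983e-03 mm/s.
R = 4.983e-03 × 3600 = 17.9 mm/hr.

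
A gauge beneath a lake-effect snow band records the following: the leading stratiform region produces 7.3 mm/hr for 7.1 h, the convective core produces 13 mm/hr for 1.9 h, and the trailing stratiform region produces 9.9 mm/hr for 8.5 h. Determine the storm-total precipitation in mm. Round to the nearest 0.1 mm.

Total = Σ Rᵢ Δtᵢ = 7.3 × 7.1 + 13 × 1.9 + 9.9 × 8.5
      = 51.83 + 24.7 + 84.15 = 160.7 mm.

total ≈ 160.7 mm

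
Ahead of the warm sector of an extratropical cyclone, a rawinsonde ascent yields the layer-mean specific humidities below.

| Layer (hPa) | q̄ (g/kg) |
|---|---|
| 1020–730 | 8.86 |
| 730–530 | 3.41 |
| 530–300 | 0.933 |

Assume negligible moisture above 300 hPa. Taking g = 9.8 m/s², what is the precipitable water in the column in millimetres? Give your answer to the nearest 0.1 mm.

Precipitable water is the column-integrated vapour mass per unit area: PW = (1/g) Σ q̄ Δp, with q in kg/kg and Δp in Pa (1 kg/m² of water = 1 mm).
Layer 1020–730 hPa: Δp = 290 hPa = 29000 Pa, q̄ = 0.00886 kg/kg → 0.00886 × 29000 / 9.8 = 26.22 mm
Layer 730–530 hPa: Δp = 200 hPa = 20000 Pa, q̄ = 0.00341 kg/kg → 0.00341 × 20000 / 9.8 = 6.96 mm
Layer 530–300 hPa: Δp = 230 hPa = 23000 Pa, q̄ = 0.000933 kg/kg → 0.000933 × 23000 / 9.8 = 2.19 mm
PW = 26.22 + 6.96 + 2.19 = 35.37 ≈ 35.4 mm.

PW ≈ 35.4 mm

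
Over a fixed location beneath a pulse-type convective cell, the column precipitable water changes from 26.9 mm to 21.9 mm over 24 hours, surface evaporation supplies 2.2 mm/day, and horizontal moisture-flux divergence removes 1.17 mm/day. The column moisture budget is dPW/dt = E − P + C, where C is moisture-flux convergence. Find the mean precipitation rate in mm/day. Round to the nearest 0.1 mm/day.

P ≈ 6.0 mm/day

dPW/dt = (21.9 − 26.9) mm / (24/24 day) = -5.000 mm/day.
P = E + C − dPW/dt = 2.2 + (-1.17) − (-5.000) = 6.0 mm/day.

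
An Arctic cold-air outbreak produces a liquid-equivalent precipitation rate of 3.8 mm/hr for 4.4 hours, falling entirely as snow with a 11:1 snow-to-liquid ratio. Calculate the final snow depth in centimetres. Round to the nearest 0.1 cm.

snow depth ≈ 18.4 cm

Liquid-equivalent depth = 3.8 × 4.4 = 16.72 mm.
Snow depth = 16.72 mm × 11 = 183.92 mm = 18.4 cm.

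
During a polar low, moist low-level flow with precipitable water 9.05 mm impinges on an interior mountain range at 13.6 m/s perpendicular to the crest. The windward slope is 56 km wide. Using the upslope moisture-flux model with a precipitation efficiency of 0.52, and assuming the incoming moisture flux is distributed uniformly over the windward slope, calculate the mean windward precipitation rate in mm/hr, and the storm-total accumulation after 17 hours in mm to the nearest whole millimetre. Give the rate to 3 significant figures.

R ≈ 4.11 mm/hr; total ≈ 70 mm

Incoming column moisture flux per unit ridge length: F = V × PW = 13.6 × 9.05 = 123.08 mm·m/s.
Spread over the 56 km slope with efficiency ε = 0.52: R = ε·F/W = 0.52 × 123.08 / 56000 m = 1.143e-03 mm/s.
R = 1.143e-03 × 3600 = 4.11 mm/hr.
Over 17 h: total = 4.11 × 17 = 69.87 ≈ 70 mm.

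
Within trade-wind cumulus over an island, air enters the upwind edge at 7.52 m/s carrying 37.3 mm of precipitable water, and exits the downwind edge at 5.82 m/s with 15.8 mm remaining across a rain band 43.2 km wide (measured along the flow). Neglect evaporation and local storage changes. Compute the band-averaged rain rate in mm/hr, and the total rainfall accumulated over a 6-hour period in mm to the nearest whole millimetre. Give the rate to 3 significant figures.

Column moisture flux per unit crosswind length is F = V × PW.
Inflow: F_in = 7.52 × 37.3 = 280.496 mm·m/s
Outflow: F_out = 5.82 × 15.8 = 91.956 mm·m/s
Steady-state rate R = (F_in − F_out)/L = (280.496 − 91.956) / 43200 m = 4.364e-03 mm/s.
R = 4.364e-03 × 3600 = 15.7 mm/hr.
Over 6 h: total = 15.7 × 6 = 94.2 ≈ 94 mm.

R ≈ 15.7 mm/hr; total ≈ 94 mm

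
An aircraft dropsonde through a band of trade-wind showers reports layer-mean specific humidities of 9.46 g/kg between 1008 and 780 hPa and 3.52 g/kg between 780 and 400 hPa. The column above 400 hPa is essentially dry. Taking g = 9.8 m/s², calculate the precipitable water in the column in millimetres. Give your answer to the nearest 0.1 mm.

Precipitable water is the column-integrated vapour mass per unit area: PW = (1/g) Σ q̄ Δp, with q in kg/kg and Δp in Pa (1 kg/m² of water = 1 mm).
Layer 1008–780 hPa: Δp = 228 hPa = 22800 Pa, q̄ = 0.00946 kg/kg → 0.00946 × 22800 / 9.8 = 22.01 mm
Layer 780–400 hPa: Δp = 380 hPa = 38000 Pa, q̄ = 0.00352 kg/kg → 0.00352 × 38000 / 9.8 = 13.65 mm
PW = 22.01 + 13.65 = 35.66 ≈ 35.7 mm.

PW ≈ 35.7 mm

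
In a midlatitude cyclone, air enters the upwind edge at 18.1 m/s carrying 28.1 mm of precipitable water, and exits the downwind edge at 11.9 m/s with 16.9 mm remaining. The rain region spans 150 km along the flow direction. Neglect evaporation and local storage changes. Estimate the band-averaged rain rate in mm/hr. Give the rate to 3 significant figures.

Column moisture flux per unit crosswind length is F = V × PW.
Inflow: F_in = 18.1 × 28.1 = 508.61 mm·m/s
Outflow: F_out = 11.9 × 16.9 = 201.11 mm·m/s
Steady-state rate R = (F_in − F_out)/L = (508.61 − 201.11) / 150000 m = 2.050e-03 mm/s.
R = 2.050e-03 × 3600 = 7.38 mm/hr.

R ≈ 7.38 mm/hr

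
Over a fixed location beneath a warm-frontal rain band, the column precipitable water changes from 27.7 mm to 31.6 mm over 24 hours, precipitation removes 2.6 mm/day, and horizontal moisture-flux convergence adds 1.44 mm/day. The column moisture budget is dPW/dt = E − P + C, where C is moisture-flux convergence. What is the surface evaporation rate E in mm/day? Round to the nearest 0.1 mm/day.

E ≈ 5.1 mm/day

dPW/dt = (31.6 − 27.7) mm / (24/24 day) = +3.900 mm/day.
E = dPW/dt + P − C = (+3.900) + 2.6 − (1.44) = 5.1 mm/day.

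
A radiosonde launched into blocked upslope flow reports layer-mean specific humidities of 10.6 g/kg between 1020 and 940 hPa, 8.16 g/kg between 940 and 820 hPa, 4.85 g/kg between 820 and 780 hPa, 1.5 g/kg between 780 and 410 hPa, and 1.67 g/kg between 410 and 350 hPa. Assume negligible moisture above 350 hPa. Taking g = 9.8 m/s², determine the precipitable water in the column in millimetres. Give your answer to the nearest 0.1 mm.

PW ≈ 27.3 mm

Precipitable water is the column-integrated vapour mass per unit area: PW = (1/g) Σ q̄ Δp, with q in kg/kg and Δp in Pa (1 kg/m² of water = 1 mm).
Layer 1020–940 hPa: Δp = 80 hPa = 8000 Pa, q̄ = 0.0106 kg/kg → 0.0106 × 8000 / 9.8 = 8.65 mm
Layer 940–820 hPa: Δp = 120 hPa = 12000 Pa, q̄ = 0.00816 kg/kg → 0.00816 × 12000 / 9.8 = 9.99 mm
Layer 820–780 hPa: Δp = 40 hPa = 4000 Pa, q̄ = 0.00485 kg/kg → 0.00485 × 4000 / 9.8 = 1.98 mm
Layer 780–410 hPa: Δp = 370 hPa = 37000 Pa, q̄ = 0.0015 kg/kg → 0.0015 × 37000 / 9.8 = 5.66 mm
Layer 410–350 hPa: Δp = 60 hPa = 6000 Pa, q̄ = 0.00167 kg/kg → 0.00167 × 6000 / 9.8 = 1.02 mm
PW = 8.65 + 9.99 + 1.98 + 5.66 + 1.02 = 27.30 ≈ 27.3 mm.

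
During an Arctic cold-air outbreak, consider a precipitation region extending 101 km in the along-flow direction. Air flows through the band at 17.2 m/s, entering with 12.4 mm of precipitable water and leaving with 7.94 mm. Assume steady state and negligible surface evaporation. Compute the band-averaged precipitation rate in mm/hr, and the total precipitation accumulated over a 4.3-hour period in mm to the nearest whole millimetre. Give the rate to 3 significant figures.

Column moisture flux per unit crosswind length is F = V × PW.
Inflow: F_in = 17.2 × 12.4 = 213.28 mm·m/s
Outflow: F_out = 17.2 × 7.94 = 136.568 mm·m/s
Steady-state rate R = (F_in − F_out)/L = (213.28 − 136.568) / 101000 m = 7.595e-04 mm/s.
R = 7.595e-04 × 3600 = 2.73 mm/hr.
Over 4.3 h: total = 2.73 × 4.3 = 11.739 ≈ 12 mm.

R ≈ 2.73 mm/hr; total ≈ 12 mm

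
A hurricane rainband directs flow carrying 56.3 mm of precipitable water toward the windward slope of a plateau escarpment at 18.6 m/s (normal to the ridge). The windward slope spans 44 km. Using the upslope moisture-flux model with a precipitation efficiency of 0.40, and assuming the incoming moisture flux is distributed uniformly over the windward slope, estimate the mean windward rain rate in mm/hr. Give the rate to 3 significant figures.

Incoming column moisture flux per unit ridge length: F = V × PW = 18.6 × 56.3 = 1047.18 mm·m/s.
Spread over the 44 km slope with efficiency ε = 0.40: R = ε·F/W = 0.40 × 1047.18 / 44000 m = 9.520e-03 mm/s.
R = 9.520e-03 × 3600 = 34.3 mm/hr.

R ≈ 34.3 mm/hr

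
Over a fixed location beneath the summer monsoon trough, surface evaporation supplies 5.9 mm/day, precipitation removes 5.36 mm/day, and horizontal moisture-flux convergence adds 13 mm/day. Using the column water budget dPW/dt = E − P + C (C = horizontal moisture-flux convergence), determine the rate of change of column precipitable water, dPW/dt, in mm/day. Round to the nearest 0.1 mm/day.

dPW/dt = E − P + C = 5.9 − 5.36 + (13) = 13.5 mm/day.

dPW/dt ≈ 13.5 mm/day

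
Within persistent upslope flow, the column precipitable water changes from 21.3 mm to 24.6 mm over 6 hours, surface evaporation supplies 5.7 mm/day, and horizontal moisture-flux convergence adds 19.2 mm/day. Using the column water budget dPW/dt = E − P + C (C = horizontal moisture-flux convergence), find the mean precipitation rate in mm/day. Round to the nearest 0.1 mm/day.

dPW/dt = (24.6 − 21.3) mm / (6/24 day) = +13.200 mm/day.
P = E + C − dPW/dt = 5.7 + (19.2) − (+13.200) = 11.7 mm/day.

P ≈ 11.7 mm/day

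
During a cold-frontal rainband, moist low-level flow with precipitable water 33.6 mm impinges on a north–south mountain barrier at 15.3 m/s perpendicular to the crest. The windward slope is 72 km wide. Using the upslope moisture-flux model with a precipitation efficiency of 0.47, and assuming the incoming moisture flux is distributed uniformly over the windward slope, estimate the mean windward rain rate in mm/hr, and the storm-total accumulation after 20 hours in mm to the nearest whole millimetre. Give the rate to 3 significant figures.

Incoming column moisture flux per unit ridge length: F = V × PW = 15.3 × 33.6 = 514.08 mm·m/s.
Spread over the 72 km slope with efficiency ε = 0.47: R = ε·F/W = 0.47 × 514.08 / 72000 m = 3.356e-03 mm/s.
R = 3.356e-03 × 3600 = 12.1 mm/hr.
Over 20 h: total = 12.1 × 20 = 242 mm.

R ≈ 12.1 mm/hr; total ≈ 242 mm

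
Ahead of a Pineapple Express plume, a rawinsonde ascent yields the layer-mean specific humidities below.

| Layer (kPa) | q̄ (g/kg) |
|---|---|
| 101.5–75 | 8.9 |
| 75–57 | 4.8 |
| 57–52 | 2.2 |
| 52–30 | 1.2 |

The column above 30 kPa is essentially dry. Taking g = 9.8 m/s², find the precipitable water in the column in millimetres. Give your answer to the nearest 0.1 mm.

Precipitable water is the column-integrated vapour mass per unit area: PW = (1/g) Σ q̄ Δp, with q in kg/kg and Δp in Pa (1 kg/m² of water = 1 mm).
Layer 101.5–75 kPa: Δp = 265 hPa = 26500 Pa, q̄ = 0.0089 kg/kg → 0.0089 × 26500 / 9.8 = 24.07 mm
Layer 75–57 kPa: Δp = 180 hPa = 18000 Pa, q̄ = 0.0048 kg/kg → 0.0048 × 18000 / 9.8 = 8.82 mm
Layer 57–52 kPa: Δp = 50 hPa = 5000 Pa, q̄ = 0.0022 kg/kg → 0.0022 × 5000 / 9.8 = 1.12 mm
Layer 52–30 kPa: Δp = 220 hPa = 22000 Pa, q̄ = 0.0012 kg/kg → 0.0012 × 22000 / 9.8 = 2.69 mm
PW = 24.07 + 8.82 + 1.12 + 2.69 = 36.70 ≈ 36.7 mm.

PW ≈ 36.7 mm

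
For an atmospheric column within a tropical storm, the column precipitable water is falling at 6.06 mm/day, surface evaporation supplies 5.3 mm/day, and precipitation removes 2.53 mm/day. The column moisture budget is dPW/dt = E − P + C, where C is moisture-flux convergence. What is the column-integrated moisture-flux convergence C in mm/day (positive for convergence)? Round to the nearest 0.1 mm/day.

dPW/dt = -6.06 mm/day.
C = dPW/dt − E + P = (-6.06) − 5.3 + 2.53 = -8.8 mm/day.

C ≈ -8.8 mm/day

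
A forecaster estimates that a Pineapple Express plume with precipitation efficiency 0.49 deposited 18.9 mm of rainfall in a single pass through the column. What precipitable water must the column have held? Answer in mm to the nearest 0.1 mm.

PW ≈ 38.6 mm

PW = rainfall / ε = 18.9 / 0.49 = 38.6 mm.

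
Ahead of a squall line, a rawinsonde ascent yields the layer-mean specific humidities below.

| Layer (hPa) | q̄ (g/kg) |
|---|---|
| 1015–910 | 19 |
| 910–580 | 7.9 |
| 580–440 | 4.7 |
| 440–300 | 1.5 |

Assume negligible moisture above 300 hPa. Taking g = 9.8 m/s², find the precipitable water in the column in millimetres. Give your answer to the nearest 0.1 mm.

PW ≈ 55.8 mm

Precipitable water is the column-integrated vapour mass per unit area: PW = (1/g) Σ q̄ Δp, with q in kg/kg and Δp in Pa (1 kg/m² of water = 1 mm).
Layer 1015–910 hPa: Δp = 105 hPa = 10500 Pa, q̄ = 0.019 kg/kg → 0.019 × 10500 / 9.8 = 20.36 mm
Layer 910–580 hPa: Δp = 330 hPa = 33000 Pa, q̄ = 0.0079 kg/kg → 0.0079 × 33000 / 9.8 = 26.60 mm
Layer 580–440 hPa: Δp = 140 hPa = 14000 Pa, q̄ = 0.0047 kg/kg → 0.0047 × 14000 / 9.8 = 6.71 mm
Layer 440–300 hPa: Δp = 140 hPa = 14000 Pa, q̄ = 0.0015 kg/kg → 0.0015 × 14000 / 9.8 = 2.14 mm
PW = 20.36 + 26.60 + 6.71 + 2.14 = 55.81 ≈ 55.8 mm.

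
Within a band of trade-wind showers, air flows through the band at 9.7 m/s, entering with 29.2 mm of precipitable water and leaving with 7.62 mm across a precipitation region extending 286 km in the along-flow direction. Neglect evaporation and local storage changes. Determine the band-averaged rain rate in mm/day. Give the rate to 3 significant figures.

Column moisture flux per unit crosswind length is F = V × PW.
Inflow: F_in = 9.7 × 29.2 = 283.24 mm·m/s
Outflow: F_out = 9.7 × 7.62 = 73.914 mm·m/s
Steady-state rate R = (F_in − F_out)/L = (283.24 − 73.914) / 286000 m = 7.319e-04 mm/s.
R = 7.319e-04 × 3600 × 24 = 63.2 mm/day.

R ≈ 63.2 mm/day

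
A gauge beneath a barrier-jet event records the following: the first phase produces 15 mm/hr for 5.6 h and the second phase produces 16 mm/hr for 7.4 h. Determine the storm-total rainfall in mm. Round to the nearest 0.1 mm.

total ≈ 202.4 mm

Total = Σ Rᵢ Δtᵢ = 15 × 5.6 + 16 × 7.4
      = 84 + 118.4 = 202.4 mm.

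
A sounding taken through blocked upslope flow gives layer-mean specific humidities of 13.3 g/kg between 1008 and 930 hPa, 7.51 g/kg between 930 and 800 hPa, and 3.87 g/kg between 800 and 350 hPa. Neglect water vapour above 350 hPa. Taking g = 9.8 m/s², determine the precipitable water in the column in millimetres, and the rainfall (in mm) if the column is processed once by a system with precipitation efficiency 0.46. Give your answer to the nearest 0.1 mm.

Precipitable water is the column-integrated vapour mass per unit area: PW = (1/g) Σ q̄ Δp, with q in kg/kg and Δp in Pa (1 kg/m² of water = 1 mm).
Layer 1008–930 hPa: Δp = 78 hPa = 7800 Pa, q̄ = 0.0133 kg/kg → 0.0133 × 7800 / 9.8 = 10.59 mm
Layer 930–800 hPa: Δp = 130 hPa = 13000 Pa, q̄ = 0.00751 kg/kg → 0.00751 × 13000 / 9.8 = 9.96 mm
Layer 800–350 hPa: Δp = 450 hPa = 45000 Pa, q̄ = 0.00387 kg/kg → 0.00387 × 45000 / 9.8 = 17.77 mm
PW = 10.59 + 9.96 + 17.77 = 38.32 ≈ 38.3 mm.
Rainfall = ε × PW = 0.46 × 38.3 = 17.6 mm.

PW ≈ 38.3 mm; rainfall ≈ 17.6 mm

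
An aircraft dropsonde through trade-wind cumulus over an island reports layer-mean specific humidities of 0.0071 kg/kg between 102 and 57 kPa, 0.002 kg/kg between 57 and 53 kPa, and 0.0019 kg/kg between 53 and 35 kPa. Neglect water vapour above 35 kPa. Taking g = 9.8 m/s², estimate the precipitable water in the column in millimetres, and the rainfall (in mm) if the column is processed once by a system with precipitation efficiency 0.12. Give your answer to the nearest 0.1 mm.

Precipitable water is the column-integrated vapour mass per unit area: PW = (1/g) Σ q̄ Δp, with q in kg/kg and Δp in Pa (1 kg/m² of water = 1 mm).
Layer 102–57 kPa: Δp = 450 hPa = 45000 Pa, q̄ = 0.0071 kg/kg → 0.0071 × 45000 / 9.8 = 32.60 mm
Layer 57–53 kPa: Δp = 40 hPa = 4000 Pa, q̄ = 0.002 kg/kg → 0.002 × 4000 / 9.8 = 0.82 mm
Layer 53–35 kPa: Δp = 180 hPa = 18000 Pa, q̄ = 0.0019 kg/kg → 0.0019 × 18000 / 9.8 = 3.49 mm
PW = 32.60 + 0.82 + 3.49 = 36.91 ≈ 36.9 mm.
Rainfall = ε × PW = 0.12 × 36.9 = 4.4 mm.

PW ≈ 36.9 mm; rainfall ≈ 4.4 mm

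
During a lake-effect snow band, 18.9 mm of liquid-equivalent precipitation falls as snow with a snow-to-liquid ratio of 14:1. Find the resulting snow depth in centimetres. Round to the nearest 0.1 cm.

Snow depth = liquid × ratio = 18.9 mm × 14 = 264.6 mm = 26.5 cm.

snow depth ≈ 26.5 cm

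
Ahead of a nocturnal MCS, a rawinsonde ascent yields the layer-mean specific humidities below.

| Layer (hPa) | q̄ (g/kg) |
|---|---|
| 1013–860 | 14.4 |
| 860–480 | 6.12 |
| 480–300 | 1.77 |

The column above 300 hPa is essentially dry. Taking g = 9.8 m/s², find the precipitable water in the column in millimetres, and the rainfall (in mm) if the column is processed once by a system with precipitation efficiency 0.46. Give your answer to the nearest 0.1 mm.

Precipitable water is the column-integrated vapour mass per unit area: PW = (1/g) Σ q̄ Δp, with q in kg/kg and Δp in Pa (1 kg/m² of water = 1 mm).
Layer 1013–860 hPa: Δp = 153 hPa = 15300 Pa, q̄ = 0.0144 kg/kg → 0.0144 × 15300 / 9.8 = 22.48 mm
Layer 860–480 hPa: Δp = 380 hPa = 38000 Pa, q̄ = 0.00612 kg/kg → 0.00612 × 38000 / 9.8 = 23.73 mm
Layer 480–300 hPa: Δp = 180 hPa = 18000 Pa, q̄ = 0.00177 kg/kg → 0.00177 × 18000 / 9.8 = 3.25 mm
PW = 22.48 + 23.73 + 3.25 = 49.46 ≈ 49.5 mm.
Rainfall = ε × PW = 0.46 × 49.5 = 22.8 mm.

PW ≈ 49.5 mm; rainfall ≈ 22.8 mm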